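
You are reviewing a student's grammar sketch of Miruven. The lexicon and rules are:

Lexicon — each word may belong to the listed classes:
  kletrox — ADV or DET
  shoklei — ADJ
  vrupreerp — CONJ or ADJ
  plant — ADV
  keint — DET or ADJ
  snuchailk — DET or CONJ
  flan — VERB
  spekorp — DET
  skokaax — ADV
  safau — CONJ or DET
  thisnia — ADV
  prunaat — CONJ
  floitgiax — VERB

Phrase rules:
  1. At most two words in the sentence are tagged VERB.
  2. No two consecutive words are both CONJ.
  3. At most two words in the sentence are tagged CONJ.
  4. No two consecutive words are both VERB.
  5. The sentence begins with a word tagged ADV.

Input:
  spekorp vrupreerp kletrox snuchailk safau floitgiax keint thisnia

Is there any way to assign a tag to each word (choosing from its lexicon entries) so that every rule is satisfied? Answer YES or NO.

Candidates per position — 1:spekorp {DET}; 2:vrupreerp {CONJ,ADJ}; 3:kletrox {ADV,DET}; 4:snuchailk {DET,CONJ}; 5:safau {CONJ,DET}; 6:floitgiax {VERB}; 7:keint {DET,ADJ}; 8:thisnia {ADV}.
Rule 5 cannot be satisfied by any choice of tags from the lexicon.
So there is no consistent tagging.

NO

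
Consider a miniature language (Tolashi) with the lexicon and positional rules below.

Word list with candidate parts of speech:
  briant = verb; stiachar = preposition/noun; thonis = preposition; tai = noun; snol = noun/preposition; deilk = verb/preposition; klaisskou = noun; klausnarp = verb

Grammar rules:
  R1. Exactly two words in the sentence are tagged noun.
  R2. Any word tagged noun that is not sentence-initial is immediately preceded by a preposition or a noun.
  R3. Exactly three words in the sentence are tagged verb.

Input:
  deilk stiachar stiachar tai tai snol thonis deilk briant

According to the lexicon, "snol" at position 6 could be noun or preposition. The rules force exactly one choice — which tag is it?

Candidates per position — 1:deilk {verb,preposition}; 2:stiachar {preposition,noun}; 3:stiachar {preposition,noun}; 4:tai {noun}; 5:tai {noun}; 6:snol {noun,preposition}; 7:thonis {preposition}; 8:deilk {verb,preposition}; 9:briant {verb}.
If word 1 were preposition, no tagging could satisfy rule 3; so word 1 is verb.
If word 2 were noun, no tagging could satisfy rule 1; so word 2 is preposition.
If word 3 were noun, no tagging could satisfy rule 1; so word 3 is preposition.
If word 6 were noun, no tagging could satisfy rule 1; so word 6 is preposition.
If word 8 were preposition, no tagging could satisfy rule 3; so word 8 is verb.
So the tagging must be: verb preposition preposition noun noun preposition preposition verb verb.
Checking: rule 1 ok; rule 2 ok; rule 3 ok.

preposition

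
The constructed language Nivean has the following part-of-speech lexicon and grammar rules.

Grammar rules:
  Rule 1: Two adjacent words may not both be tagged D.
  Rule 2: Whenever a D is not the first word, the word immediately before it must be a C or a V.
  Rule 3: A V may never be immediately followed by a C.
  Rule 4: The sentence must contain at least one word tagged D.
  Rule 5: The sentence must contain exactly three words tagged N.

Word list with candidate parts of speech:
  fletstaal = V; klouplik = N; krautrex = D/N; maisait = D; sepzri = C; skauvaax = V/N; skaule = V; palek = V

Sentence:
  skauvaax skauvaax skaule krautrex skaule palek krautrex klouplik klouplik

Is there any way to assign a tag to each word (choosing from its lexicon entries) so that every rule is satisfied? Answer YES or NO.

YES

Candidates per position — 1:skauvaax {V,N}; 2:skauvaax {V,N}; 3:skaule {V}; 4:krautrex {D,N}; 5:skaule {V}; 6:palek {V}; 7:krautrex {D,N}; 8:klouplik {N}; 9:klouplik {N}.
One satisfying assignment: V N V D V V D N N.
Rule-by-rule: rule 1 ok; rule 2 ok; rule 3 ok; rule 4 ok; rule 5 ok.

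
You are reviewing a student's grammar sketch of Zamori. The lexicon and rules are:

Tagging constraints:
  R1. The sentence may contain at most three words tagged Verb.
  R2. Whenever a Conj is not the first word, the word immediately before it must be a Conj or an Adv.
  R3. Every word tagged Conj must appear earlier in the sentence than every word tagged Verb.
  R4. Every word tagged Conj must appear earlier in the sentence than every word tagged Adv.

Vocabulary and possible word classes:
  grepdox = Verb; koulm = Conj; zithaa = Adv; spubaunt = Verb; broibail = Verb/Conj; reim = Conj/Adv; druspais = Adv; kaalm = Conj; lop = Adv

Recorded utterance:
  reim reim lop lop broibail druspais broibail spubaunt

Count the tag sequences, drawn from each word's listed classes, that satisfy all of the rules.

Candidates per position — 1:reim {Conj,Adv}; 2:reim {Conj,Adv}; 3:lop {Adv}; 4:lop {Adv}; 5:broibail {Verb,Conj}; 6:druspais {Adv}; 7:broibail {Verb,Conj}; 8:spubaunt {Verb}.
There are 16 candidate sequences in total.
The sequences that satisfy every rule: Conj Conj Adv Adv Verb Adv Verb Verb; Conj Adv Adv Adv Verb Adv Verb Verb; Adv Adv Adv Adv Verb Adv Verb Verb.
Count = 3.

3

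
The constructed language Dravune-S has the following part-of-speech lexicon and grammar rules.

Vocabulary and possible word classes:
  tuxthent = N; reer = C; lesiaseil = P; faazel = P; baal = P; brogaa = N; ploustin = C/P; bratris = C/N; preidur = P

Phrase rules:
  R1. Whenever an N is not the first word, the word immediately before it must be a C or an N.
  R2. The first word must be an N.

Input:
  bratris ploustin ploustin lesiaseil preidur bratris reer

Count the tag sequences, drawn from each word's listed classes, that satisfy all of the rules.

4

Candidates per position — 1:bratris {C,N}; 2:ploustin {C,P}; 3:ploustin {C,P}; 4:lesiaseil {P}; 5:preidur {P}; 6:bratris {C,N}; 7:reer {C}.
There are 16 candidate sequences in total.
The sequences that satisfy every rule: N C C P P C C; N C P P P C C; N P C P P C C; N P P P P C C.
Count = 4.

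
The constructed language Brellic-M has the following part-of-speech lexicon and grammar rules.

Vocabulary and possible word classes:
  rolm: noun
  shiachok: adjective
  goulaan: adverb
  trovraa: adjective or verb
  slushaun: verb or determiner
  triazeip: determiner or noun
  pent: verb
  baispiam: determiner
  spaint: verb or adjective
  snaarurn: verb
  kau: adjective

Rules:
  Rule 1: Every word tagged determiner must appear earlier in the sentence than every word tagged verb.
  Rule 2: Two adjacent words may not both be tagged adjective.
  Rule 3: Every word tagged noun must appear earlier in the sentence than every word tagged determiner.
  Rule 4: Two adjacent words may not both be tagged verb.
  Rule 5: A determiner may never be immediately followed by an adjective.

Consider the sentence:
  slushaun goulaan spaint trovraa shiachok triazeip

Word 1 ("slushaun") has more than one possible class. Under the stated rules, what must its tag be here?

Candidates per position — 1:slushaun {verb,determiner}; 2:goulaan {adverb}; 3:spaint {verb,adjective}; 4:trovraa {adjective,verb}; 5:shiachok {adjective}; 6:triazeip {determiner,noun}.
Word 4 cannot be adjective — rule 2 would then fail for every completion. It is verb.
Word 6 cannot be determiner — rule 1 would then fail for every completion. It is noun.
Word 1 cannot be determiner — rule 3 would then fail for every completion. It is verb.
Word 3 cannot be verb — rule 4 would then fail for every completion. It is adjective.
That leaves exactly one tagging: verb adverb adjective verb adjective noun.
Rule-by-rule: rule 1 ok; rule 2 ok; rule 3 ok; rule 4 ok; rule 5 ok.

verb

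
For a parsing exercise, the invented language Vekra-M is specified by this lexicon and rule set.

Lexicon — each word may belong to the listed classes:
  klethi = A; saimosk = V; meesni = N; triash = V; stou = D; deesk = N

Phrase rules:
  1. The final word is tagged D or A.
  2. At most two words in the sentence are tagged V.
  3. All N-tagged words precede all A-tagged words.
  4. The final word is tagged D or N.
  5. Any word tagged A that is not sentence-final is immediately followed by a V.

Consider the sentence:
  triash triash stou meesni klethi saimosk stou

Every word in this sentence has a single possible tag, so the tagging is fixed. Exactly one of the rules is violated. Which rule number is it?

Fixed tagging: V V D N A V D.
Applying the rules: R1 ok, R2 fails, R3 ok, R4 ok, R5 ok.
Only rule 2 fails.

2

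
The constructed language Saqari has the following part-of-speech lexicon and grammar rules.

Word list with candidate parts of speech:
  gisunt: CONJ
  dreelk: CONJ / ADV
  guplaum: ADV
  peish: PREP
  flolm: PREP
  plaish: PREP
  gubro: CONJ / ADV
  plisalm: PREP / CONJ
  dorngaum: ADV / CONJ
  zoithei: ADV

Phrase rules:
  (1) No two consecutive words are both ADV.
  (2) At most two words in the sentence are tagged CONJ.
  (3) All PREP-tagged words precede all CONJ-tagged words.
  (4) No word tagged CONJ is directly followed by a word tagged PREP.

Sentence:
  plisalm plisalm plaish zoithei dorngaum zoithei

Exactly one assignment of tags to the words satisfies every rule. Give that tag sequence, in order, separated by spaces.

PREP PREP PREP ADV CONJ ADV

Candidates per position — 1:plisalm {PREP,CONJ}; 2:plisalm {PREP,CONJ}; 3:plaish {PREP}; 4:zoithei {ADV}; 5:dorngaum {ADV,CONJ}; 6:zoithei {ADV}.
Position 1: tagging it CONJ would leave rule 3 unsatisfiable, so it must be PREP.
Position 2: tagging it CONJ would leave rule 3 unsatisfiable, so it must be PREP.
Position 5: tagging it ADV would leave rule 1 unsatisfiable, so it must be CONJ.
The only consistent sequence is: PREP PREP PREP ADV CONJ ADV.
Check: rule 1 ok; rule 2 ok; rule 3 ok; rule 4 ok.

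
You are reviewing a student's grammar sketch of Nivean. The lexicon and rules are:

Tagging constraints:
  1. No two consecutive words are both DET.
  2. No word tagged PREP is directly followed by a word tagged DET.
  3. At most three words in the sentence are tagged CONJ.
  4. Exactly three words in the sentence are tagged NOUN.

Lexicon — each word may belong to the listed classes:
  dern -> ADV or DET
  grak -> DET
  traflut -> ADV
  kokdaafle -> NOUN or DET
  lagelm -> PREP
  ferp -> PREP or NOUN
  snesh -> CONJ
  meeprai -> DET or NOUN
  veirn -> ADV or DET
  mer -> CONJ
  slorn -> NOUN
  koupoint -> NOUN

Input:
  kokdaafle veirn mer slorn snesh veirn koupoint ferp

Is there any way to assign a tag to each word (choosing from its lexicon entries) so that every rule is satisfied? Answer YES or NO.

YES

Candidates per position — 1:kokdaafle {NOUN,DET}; 2:veirn {ADV,DET}; 3:mer {CONJ}; 4:slorn {NOUN}; 5:snesh {CONJ}; 6:veirn {ADV,DET}; 7:koupoint {NOUN}; 8:ferp {PREP,NOUN}.
One satisfying assignment: NOUN ADV CONJ NOUN CONJ ADV NOUN PREP.
Check: rule 1 holds; rule 2 holds; rule 3 holds; rule 4 holds.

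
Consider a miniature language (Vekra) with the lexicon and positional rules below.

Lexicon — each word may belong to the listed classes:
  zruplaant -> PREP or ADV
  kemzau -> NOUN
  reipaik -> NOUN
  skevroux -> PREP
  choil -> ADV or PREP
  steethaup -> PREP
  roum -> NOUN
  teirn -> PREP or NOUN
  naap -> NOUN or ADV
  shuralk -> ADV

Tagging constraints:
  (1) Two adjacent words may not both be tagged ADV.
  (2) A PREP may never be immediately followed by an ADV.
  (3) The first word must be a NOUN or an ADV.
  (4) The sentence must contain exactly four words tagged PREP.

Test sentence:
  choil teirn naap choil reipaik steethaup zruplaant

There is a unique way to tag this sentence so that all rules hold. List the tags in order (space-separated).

ADV PREP NOUN PREP NOUN PREP PREP

Candidates per position — 1:choil {ADV,PREP}; 2:teirn {PREP,NOUN}; 3:naap {NOUN,ADV}; 4:choil {ADV,PREP}; 5:reipaik {NOUN}; 6:steethaup {PREP}; 7:zruplaant {PREP,ADV}.
Position 1: tagging it PREP would leave rule 3 unsatisfiable, so it must be ADV.
Position 2: tagging it NOUN would leave rule 4 unsatisfiable, so it must be PREP.
Position 3: tagging it ADV would leave rule 2 unsatisfiable, so it must be NOUN.
Position 4: tagging it ADV would leave rule 4 unsatisfiable, so it must be PREP.
Position 7: tagging it ADV would leave rule 2 unsatisfiable, so it must be PREP.
The unique satisfying tagging is: ADV PREP NOUN PREP NOUN PREP PREP.
Verifying each rule — rule 1 ok; rule 2 ok; rule 3 ok; rule 4 ok.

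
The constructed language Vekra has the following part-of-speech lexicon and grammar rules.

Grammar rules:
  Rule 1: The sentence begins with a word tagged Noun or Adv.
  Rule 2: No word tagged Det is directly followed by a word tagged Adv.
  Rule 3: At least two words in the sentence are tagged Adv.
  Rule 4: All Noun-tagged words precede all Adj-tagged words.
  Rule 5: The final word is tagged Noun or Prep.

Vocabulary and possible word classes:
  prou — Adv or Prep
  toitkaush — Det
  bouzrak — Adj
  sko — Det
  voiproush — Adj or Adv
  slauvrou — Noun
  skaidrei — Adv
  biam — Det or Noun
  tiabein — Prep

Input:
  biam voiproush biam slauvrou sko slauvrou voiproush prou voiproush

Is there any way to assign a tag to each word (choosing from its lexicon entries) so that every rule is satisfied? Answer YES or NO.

Candidates per position — 1:biam {Det,Noun}; 2:voiproush {Adj,Adv}; 3:biam {Det,Noun}; 4:slauvrou {Noun}; 5:sko {Det}; 6:slauvrou {Noun}; 7:voiproush {Adj,Adv}; 8:prou {Adv,Prep}; 9:voiproush {Adj,Adv}.
Rule 5 cannot be satisfied by any choice of tags from the lexicon.
So there is no consistent tagging.

NO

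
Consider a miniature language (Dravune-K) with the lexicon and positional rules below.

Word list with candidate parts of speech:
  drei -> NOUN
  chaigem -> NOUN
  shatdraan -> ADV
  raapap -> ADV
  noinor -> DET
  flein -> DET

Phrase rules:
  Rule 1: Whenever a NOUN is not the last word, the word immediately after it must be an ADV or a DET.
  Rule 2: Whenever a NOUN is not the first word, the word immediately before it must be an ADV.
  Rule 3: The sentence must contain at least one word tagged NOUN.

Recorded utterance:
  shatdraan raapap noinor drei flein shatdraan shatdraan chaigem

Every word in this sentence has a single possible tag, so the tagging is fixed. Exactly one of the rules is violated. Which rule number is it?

2

Fixed tagging: ADV ADV DET NOUN DET ADV ADV NOUN.
Rule check: R1 holds, R2 violated, R3 holds.
Only rule 2 fails.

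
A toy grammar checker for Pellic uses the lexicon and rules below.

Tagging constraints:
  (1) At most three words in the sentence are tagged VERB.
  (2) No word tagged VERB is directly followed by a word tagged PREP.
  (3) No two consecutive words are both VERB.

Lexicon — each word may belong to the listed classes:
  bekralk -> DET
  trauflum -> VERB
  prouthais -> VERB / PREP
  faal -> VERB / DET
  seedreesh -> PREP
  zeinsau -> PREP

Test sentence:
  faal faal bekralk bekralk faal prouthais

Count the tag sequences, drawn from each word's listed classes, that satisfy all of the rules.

6

Candidates per position — 1:faal {VERB,DET}; 2:faal {VERB,DET}; 3:bekralk {DET}; 4:bekralk {DET}; 5:faal {VERB,DET}; 6:prouthais {VERB,PREP}.
There are 16 candidate sequences in total.
Checking each against the rules leaves 6 sequences.
Count = 6.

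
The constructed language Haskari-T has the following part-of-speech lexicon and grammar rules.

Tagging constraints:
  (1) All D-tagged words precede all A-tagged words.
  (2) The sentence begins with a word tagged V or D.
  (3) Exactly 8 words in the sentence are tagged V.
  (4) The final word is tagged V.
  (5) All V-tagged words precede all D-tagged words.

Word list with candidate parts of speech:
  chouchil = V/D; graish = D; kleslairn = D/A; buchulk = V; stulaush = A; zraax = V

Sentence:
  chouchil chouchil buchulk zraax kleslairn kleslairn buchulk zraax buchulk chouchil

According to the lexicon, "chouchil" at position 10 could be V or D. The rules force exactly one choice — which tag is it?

V

Candidates per position — 1:chouchil {V,D}; 2:chouchil {V,D}; 3:buchulk {V}; 4:zraax {V}; 5:kleslairn {D,A}; 6:kleslairn {D,A}; 7:buchulk {V}; 8:zraax {V}; 9:buchulk {V}; 10:chouchil {V,D}.
At position 1, choosing D makes rule 3 impossible to satisfy; hence V.
At position 2, choosing D makes rule 3 impossible to satisfy; hence V.
At position 5, choosing D makes rule 5 impossible to satisfy; hence A.
At position 6, choosing D makes rule 1 impossible to satisfy; hence A.
At position 10, choosing D makes rule 1 impossible to satisfy; hence V.
The unique satisfying tagging is: V V V V A A V V V V.
Verifying each rule — rule 1 ✓; rule 2 ✓; rule 3 ✓; rule 4 ✓; rule 5 ✓.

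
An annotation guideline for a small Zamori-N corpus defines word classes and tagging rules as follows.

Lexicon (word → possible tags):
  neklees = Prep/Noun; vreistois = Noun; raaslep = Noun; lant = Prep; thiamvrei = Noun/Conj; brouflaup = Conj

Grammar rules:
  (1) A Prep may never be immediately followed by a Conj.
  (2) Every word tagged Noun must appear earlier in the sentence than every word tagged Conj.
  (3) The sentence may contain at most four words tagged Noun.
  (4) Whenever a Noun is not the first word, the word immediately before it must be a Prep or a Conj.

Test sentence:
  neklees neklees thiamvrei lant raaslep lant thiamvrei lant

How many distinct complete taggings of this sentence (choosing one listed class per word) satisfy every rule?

2

Candidates per position — 1:neklees {Prep,Noun}; 2:neklees {Prep,Noun}; 3:thiamvrei {Noun,Conj}; 4:lant {Prep}; 5:raaslep {Noun}; 6:lant {Prep}; 7:thiamvrei {Noun,Conj}; 8:lant {Prep}.
There are 16 candidate sequences in total.
The sequences that satisfy every rule: Prep Prep Noun Prep Noun Prep Noun Prep; Noun Prep Noun Prep Noun Prep Noun Prep.
Count = 2.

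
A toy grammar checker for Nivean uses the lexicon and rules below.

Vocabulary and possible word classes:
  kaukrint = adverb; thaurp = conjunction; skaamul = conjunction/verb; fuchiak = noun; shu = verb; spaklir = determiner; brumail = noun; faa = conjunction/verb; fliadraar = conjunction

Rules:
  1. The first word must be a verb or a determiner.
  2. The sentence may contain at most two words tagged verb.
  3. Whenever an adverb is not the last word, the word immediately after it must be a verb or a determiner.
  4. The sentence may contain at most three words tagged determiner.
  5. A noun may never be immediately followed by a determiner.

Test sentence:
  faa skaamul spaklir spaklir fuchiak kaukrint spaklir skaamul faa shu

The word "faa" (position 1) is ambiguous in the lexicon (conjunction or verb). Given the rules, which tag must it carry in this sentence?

Candidates per position — 1:faa {conjunction,verb}; 2:skaamul {conjunction,verb}; 3:spaklir {determiner}; 4:spaklir {determiner}; 5:fuchiak {noun}; 6:kaukrint {adverb}; 7:spaklir {determiner}; 8:skaamul {conjunction,verb}; 9:faa {conjunction,verb}; 10:shu {verb}.
At position 1, choosing conjunction makes rule 1 impossible to satisfy; hence verb.
At position 2, choosing verb makes rule 2 impossible to satisfy; hence conjunction.
At position 8, choosing verb makes rule 2 impossible to satisfy; hence conjunction.
At position 9, choosing verb makes rule 2 impossible to satisfy; hence conjunction.
That leaves exactly one tagging: verb conjunction determiner determiner noun adverb determiner conjunction conjunction verb.
Rule-by-rule: rule 1 ✓; rule 2 ✓; rule 3 ✓; rule 4 ✓; rule 5 ✓.

verb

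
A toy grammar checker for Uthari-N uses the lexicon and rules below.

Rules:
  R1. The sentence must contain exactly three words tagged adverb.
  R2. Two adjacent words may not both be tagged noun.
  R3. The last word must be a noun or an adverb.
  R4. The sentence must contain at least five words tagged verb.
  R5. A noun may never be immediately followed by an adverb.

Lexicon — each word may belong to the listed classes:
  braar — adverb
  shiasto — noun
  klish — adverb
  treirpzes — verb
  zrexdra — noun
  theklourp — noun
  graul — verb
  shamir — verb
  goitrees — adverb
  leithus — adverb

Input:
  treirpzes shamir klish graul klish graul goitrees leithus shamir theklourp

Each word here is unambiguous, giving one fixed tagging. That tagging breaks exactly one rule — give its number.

Fixed tagging: verb verb adverb verb adverb verb adverb adverb verb noun.
Checking each rule: R1 fail, R2 pass, R3 pass, R4 pass, R5 pass.
Only rule 1 fails.

1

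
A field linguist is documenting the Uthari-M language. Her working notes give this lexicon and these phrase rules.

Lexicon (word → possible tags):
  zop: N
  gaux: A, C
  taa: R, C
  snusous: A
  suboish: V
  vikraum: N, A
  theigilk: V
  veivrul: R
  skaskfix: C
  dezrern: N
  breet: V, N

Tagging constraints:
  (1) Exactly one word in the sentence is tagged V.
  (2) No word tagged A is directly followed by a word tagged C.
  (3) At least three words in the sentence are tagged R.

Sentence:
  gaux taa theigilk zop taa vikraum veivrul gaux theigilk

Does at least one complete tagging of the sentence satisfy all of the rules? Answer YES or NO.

Candidates per position — 1:gaux {A,C}; 2:taa {R,C}; 3:theigilk {V}; 4:zop {N}; 5:taa {R,C}; 6:vikraum {N,A}; 7:veivrul {R}; 8:gaux {A,C}; 9:theigilk {V}.
Rule 1 cannot be satisfied by any choice of tags from the lexicon.
So there is no consistent tagging.

NO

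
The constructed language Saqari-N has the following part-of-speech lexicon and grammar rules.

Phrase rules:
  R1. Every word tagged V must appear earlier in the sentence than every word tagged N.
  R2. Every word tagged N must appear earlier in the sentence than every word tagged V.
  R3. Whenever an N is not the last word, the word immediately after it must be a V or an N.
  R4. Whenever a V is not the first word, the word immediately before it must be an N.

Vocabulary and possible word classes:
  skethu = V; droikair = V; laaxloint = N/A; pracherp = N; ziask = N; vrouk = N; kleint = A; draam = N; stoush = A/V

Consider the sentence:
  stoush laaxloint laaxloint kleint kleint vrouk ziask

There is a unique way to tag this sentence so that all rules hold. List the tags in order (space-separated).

A A A A A N N

Candidates per position — 1:stoush {A,V}; 2:laaxloint {N,A}; 3:laaxloint {N,A}; 4:kleint {A}; 5:kleint {A}; 6:vrouk {N}; 7:ziask {N}.
Position 1: V is ruled out by rule 2; that leaves A.
Position 2: N is ruled out by rule 3; that leaves A.
Position 3: N is ruled out by rule 3; that leaves A.
The unique satisfying tagging is: A A A A A N N.
Checking: rule 1 holds; rule 2 holds; rule 3 holds; rule 4 holds.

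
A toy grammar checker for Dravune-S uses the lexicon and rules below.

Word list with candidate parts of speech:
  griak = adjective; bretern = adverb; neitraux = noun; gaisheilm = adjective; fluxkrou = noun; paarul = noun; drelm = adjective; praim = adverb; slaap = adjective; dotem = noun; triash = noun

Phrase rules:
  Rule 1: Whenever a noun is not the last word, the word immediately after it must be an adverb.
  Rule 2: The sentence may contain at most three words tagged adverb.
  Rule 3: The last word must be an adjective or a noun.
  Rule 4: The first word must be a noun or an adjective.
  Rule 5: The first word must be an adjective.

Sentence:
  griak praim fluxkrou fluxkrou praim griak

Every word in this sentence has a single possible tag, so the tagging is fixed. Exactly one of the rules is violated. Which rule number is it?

1

Fixed tagging: adjective adverb noun noun adverb adjective.
Applying the rules: R1 ✗, R2 ✓, R3 ✓, R4 ✓, R5 ✓.
Only rule 1 fails.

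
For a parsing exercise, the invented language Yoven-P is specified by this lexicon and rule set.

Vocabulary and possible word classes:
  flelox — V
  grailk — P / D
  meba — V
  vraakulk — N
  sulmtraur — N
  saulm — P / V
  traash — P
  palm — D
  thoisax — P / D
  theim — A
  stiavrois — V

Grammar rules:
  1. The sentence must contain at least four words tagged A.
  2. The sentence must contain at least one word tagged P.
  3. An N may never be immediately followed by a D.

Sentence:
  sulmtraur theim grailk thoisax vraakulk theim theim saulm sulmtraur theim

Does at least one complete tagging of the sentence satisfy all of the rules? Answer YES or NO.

YES

Candidates per position — 1:sulmtraur {N}; 2:theim {A}; 3:grailk {P,D}; 4:thoisax {P,D}; 5:vraakulk {N}; 6:theim {A}; 7:theim {A}; 8:saulm {P,V}; 9:sulmtraur {N}; 10:theim {A}.
One satisfying assignment: N A P P N A A V N A.
Verifying each rule — rule 1 ok; rule 2 ok; rule 3 ok.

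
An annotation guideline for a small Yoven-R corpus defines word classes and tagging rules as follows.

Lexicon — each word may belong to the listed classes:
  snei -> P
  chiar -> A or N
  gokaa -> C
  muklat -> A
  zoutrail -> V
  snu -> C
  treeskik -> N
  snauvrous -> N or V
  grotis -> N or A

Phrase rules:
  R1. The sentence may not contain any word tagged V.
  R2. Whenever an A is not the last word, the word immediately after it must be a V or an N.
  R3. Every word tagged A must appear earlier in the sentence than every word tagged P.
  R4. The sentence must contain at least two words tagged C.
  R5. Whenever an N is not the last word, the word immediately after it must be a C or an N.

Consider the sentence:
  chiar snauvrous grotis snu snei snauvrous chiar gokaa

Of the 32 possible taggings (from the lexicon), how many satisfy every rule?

2

Candidates per position — 1:chiar {A,N}; 2:snauvrous {N,V}; 3:grotis {N,A}; 4:snu {C}; 5:snei {P}; 6:snauvrous {N,V}; 7:chiar {A,N}; 8:gokaa {C}.
There are 32 candidate sequences in total.
The sequences that satisfy every rule: A N N C P N N C; N N N C P N N C.
Count = 2.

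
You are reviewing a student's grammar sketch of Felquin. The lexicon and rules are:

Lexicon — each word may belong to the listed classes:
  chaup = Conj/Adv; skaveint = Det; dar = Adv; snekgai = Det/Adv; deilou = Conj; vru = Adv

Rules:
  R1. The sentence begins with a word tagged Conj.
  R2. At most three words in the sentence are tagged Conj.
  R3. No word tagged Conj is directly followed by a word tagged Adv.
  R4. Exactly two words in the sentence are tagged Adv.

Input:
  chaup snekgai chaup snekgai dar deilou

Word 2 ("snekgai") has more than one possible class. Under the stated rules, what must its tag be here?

Candidates per position — 1:chaup {Conj,Adv}; 2:snekgai {Det,Adv}; 3:chaup {Conj,Adv}; 4:snekgai {Det,Adv}; 5:dar {Adv}; 6:deilou {Conj}.
If word 1 were Adv, no tagging could satisfy rule 1; so word 1 is Conj.
If word 2 were Adv, no tagging could satisfy rule 3; so word 2 is Det.
The remaining ambiguous positions (3, 4) are resolved jointly — only one combination satisfies every rule.
So the tagging must be: Conj Det Adv Det Adv Conj.
Check: rule 1 holds; rule 2 holds; rule 3 holds; rule 4 holds.

Det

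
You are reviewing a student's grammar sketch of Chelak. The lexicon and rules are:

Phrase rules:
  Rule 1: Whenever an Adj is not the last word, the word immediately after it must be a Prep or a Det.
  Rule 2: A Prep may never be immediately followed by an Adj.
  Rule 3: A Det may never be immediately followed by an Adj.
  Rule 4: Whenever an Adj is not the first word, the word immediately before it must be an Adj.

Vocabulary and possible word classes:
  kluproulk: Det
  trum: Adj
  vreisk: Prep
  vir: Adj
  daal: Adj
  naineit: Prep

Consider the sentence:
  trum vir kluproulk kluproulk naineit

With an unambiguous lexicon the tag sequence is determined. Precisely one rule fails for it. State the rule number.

1

Fixed tagging: Adj Adj Det Det Prep.
Checking each rule: R1 fail, R2 pass, R3 pass, R4 pass.
Only rule 1 fails.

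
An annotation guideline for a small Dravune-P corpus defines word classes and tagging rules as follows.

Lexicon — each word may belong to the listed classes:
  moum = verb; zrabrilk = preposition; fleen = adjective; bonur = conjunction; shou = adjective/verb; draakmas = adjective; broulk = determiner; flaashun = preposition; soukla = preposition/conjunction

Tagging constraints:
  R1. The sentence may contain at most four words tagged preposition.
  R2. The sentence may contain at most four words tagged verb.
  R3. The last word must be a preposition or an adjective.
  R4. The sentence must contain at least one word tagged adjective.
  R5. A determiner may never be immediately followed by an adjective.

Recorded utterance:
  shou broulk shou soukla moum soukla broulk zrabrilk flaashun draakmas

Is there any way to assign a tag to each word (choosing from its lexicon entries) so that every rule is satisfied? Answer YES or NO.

Candidates per position — 1:shou {adjective,verb}; 2:broulk {determiner}; 3:shou {adjective,verb}; 4:soukla {preposition,conjunction}; 5:moum {verb}; 6:soukla {preposition,conjunction}; 7:broulk {determiner}; 8:zrabrilk {preposition}; 9:flaashun {preposition}; 10:draakmas {adjective}.
One satisfying assignment: adjective determiner verb conjunction verb conjunction determiner preposition preposition adjective.
Verifying each rule — rule 1 ok; rule 2 ok; rule 3 ok; rule 4 ok; rule 5 ok.

YES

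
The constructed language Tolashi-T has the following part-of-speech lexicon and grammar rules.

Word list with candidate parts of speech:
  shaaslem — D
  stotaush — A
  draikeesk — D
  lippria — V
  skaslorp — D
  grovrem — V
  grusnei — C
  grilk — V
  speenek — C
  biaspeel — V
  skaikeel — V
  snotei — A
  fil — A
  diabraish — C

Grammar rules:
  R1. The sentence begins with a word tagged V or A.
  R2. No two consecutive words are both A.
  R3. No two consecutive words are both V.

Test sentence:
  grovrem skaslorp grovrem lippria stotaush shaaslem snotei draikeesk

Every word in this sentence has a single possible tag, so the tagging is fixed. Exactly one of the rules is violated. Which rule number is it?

3

Fixed tagging: V D V V A D A D.
Applying the rules: R1 holds, R2 holds, R3 violated.
Only rule 3 fails.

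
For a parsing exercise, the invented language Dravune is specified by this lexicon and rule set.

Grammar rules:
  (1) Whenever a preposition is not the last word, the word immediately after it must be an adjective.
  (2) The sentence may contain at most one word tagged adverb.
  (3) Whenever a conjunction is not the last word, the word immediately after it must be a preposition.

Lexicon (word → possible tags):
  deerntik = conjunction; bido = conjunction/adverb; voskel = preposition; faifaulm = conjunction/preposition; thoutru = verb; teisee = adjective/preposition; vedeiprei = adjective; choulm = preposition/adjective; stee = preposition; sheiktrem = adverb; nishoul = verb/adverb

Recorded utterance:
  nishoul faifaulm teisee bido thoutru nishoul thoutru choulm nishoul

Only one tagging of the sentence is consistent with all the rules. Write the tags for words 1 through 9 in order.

verb preposition adjective adverb verb verb verb adjective verb

Candidates per position — 1:nishoul {verb,adverb}; 2:faifaulm {conjunction,preposition}; 3:teisee {adjective,preposition}; 4:bido {conjunction,adverb}; 5:thoutru {verb}; 6:nishoul {verb,adverb}; 7:thoutru {verb}; 8:choulm {preposition,adjective}; 9:nishoul {verb,adverb}.
Position 3: preposition is ruled out by rule 1; that leaves adjective.
Position 4: conjunction is ruled out by rule 3; that leaves adverb.
Position 6: adverb is ruled out by rule 2; that leaves verb.
Position 8: preposition is ruled out by rule 1; that leaves adjective.
Position 9: adverb is ruled out by rule 2; that leaves verb.
Position 1: adverb is ruled out by rule 2; that leaves verb.
Position 2: conjunction is ruled out by rule 3; that leaves preposition.
The only consistent sequence is: verb preposition adjective adverb verb verb verb adjective verb.
Checking: rule 1 ✓; rule 2 ✓; rule 3 ✓.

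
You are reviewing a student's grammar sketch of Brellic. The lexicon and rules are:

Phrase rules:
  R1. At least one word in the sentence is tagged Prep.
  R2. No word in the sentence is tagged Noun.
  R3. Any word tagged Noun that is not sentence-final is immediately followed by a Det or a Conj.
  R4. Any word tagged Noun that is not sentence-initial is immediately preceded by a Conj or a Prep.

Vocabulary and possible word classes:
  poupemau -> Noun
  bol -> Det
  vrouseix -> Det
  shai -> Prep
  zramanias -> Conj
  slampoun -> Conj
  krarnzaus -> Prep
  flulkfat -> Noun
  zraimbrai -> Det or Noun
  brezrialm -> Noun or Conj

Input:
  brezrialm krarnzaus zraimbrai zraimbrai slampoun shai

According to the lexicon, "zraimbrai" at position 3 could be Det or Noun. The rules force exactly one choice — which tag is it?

Candidates per position — 1:brezrialm {Noun,Conj}; 2:krarnzaus {Prep}; 3:zraimbrai {Det,Noun}; 4:zraimbrai {Det,Noun}; 5:slampoun {Conj}; 6:shai {Prep}.
If word 1 were Noun, no tagging could satisfy rule 2; so word 1 is Conj.
If word 3 were Noun, no tagging could satisfy rule 2; so word 3 is Det.
If word 4 were Noun, no tagging could satisfy rule 2; so word 4 is Det.
That leaves exactly one tagging: Conj Prep Det Det Conj Prep.
Check: rule 1 satisfied; rule 2 satisfied; rule 3 satisfied; rule 4 satisfied.

Det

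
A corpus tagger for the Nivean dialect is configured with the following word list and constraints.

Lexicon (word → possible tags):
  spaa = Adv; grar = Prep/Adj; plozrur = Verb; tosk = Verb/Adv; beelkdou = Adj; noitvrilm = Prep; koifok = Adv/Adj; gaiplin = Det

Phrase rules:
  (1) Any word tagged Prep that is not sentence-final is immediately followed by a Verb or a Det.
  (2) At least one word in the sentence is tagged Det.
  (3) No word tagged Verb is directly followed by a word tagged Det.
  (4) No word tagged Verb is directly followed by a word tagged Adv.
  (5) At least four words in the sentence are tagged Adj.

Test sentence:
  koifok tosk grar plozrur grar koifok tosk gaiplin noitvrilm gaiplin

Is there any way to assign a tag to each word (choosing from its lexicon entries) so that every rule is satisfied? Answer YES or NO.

YES

Candidates per position — 1:koifok {Adv,Adj}; 2:tosk {Verb,Adv}; 3:grar {Prep,Adj}; 4:plozrur {Verb}; 5:grar {Prep,Adj}; 6:koifok {Adv,Adj}; 7:tosk {Verb,Adv}; 8:gaiplin {Det}; 9:noitvrilm {Prep}; 10:gaiplin {Det}.
One satisfying assignment: Adj Verb Adj Verb Adj Adj Adv Det Prep Det.
Verifying each rule — rule 1 holds; rule 2 holds; rule 3 holds; rule 4 holds; rule 5 holds.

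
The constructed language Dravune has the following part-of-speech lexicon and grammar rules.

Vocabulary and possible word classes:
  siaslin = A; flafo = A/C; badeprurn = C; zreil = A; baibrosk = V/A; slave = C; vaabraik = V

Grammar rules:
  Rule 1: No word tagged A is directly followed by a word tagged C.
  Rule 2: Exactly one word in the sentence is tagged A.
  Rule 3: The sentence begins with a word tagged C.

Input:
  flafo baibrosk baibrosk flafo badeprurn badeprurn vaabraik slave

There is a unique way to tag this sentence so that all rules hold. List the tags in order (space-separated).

C A V C C C V C

Candidates per position — 1:flafo {A,C}; 2:baibrosk {V,A}; 3:baibrosk {V,A}; 4:flafo {A,C}; 5:badeprurn {C}; 6:badeprurn {C}; 7:vaabraik {V}; 8:slave {C}.
At position 1, choosing A makes rule 3 impossible to satisfy; hence C.
At position 3, choosing A makes rule 1 impossible to satisfy; hence V.
At position 4, choosing A makes rule 1 impossible to satisfy; hence C.
At position 2, choosing V makes rule 2 impossible to satisfy; hence A.
That leaves exactly one tagging: C A V C C C V C.
Checking: rule 1 satisfied; rule 2 satisfied; rule 3 satisfied.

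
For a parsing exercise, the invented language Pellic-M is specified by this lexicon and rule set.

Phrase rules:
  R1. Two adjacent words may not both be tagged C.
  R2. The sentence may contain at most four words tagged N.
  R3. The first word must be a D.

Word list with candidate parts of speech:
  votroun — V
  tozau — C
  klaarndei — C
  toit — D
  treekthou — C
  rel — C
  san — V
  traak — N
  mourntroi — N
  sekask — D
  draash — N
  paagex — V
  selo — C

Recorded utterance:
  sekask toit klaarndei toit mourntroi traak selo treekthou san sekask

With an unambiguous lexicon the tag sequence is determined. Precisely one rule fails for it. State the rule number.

Fixed tagging: D D C D N N C C V D.
Rule check: R1 ✗, R2 ✓, R3 ✓.
Only rule 1 fails.

1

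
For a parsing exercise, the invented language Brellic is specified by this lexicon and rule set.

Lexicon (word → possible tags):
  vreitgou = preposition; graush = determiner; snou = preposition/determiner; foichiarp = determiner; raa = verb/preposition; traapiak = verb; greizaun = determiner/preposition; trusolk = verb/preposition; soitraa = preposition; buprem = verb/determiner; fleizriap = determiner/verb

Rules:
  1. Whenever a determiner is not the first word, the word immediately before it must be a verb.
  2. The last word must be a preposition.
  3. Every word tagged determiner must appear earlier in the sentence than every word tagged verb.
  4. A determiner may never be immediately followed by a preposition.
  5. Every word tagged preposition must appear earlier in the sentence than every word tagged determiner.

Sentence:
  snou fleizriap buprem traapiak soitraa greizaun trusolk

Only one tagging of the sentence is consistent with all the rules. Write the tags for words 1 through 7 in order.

preposition verb verb verb preposition preposition preposition

Candidates per position — 1:snou {preposition,determiner}; 2:fleizriap {determiner,verb}; 3:buprem {verb,determiner}; 4:traapiak {verb}; 5:soitraa {preposition}; 6:greizaun {determiner,preposition}; 7:trusolk {verb,preposition}.
Position 1: tagging it determiner would leave rule 5 unsatisfiable, so it must be preposition.
Position 2: tagging it determiner would leave rule 1 unsatisfiable, so it must be verb.
Position 3: tagging it determiner would leave rule 3 unsatisfiable, so it must be verb.
Position 6: tagging it determiner would leave rule 1 unsatisfiable, so it must be preposition.
Position 7: tagging it verb would leave rule 2 unsatisfiable, so it must be preposition.
The only consistent sequence is: preposition verb verb verb preposition preposition preposition.
Rule-by-rule: rule 1 holds; rule 2 holds; rule 3 holds; rule 4 holds; rule 5 holds.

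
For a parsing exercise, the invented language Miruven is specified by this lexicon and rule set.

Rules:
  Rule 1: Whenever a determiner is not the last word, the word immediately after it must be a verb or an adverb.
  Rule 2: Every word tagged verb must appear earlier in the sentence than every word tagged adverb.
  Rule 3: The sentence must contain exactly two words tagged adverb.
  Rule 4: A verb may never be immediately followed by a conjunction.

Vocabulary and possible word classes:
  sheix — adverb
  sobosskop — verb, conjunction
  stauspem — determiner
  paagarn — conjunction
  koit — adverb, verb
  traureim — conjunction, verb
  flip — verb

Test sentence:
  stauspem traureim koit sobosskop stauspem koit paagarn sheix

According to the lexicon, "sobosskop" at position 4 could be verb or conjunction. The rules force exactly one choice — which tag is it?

Candidates per position — 1:stauspem {determiner}; 2:traureim {conjunction,verb}; 3:koit {adverb,verb}; 4:sobosskop {verb,conjunction}; 5:stauspem {determiner}; 6:koit {adverb,verb}; 7:paagarn {conjunction}; 8:sheix {adverb}.
Position 2: tagging it conjunction would leave rule 1 unsatisfiable, so it must be verb.
Position 6: tagging it verb would leave rule 4 unsatisfiable, so it must be adverb.
Position 3: tagging it adverb would leave rule 3 unsatisfiable, so it must be verb.
Position 4: tagging it conjunction would leave rule 4 unsatisfiable, so it must be verb.
The only consistent sequence is: determiner verb verb verb determiner adverb conjunction adverb.
Checking: rule 1 holds; rule 2 holds; rule 3 holds; rule 4 holds.

verb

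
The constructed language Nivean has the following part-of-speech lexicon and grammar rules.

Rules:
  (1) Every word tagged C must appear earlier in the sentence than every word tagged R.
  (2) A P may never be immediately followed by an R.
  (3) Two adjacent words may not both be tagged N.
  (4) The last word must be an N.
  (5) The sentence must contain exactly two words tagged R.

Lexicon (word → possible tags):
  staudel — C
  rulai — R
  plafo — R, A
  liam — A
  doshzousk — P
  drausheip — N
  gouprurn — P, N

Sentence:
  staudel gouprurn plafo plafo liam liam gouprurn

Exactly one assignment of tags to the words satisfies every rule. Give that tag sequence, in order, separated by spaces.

Candidates per position — 1:staudel {C}; 2:gouprurn {P,N}; 3:plafo {R,A}; 4:plafo {R,A}; 5:liam {A}; 6:liam {A}; 7:gouprurn {P,N}.
Word 3 cannot be A — rule 5 would then fail for every completion. It is R.
Word 4 cannot be A — rule 5 would then fail for every completion. It is R.
Word 7 cannot be P — rule 4 would then fail for every completion. It is N.
Word 2 cannot be P — rule 2 would then fail for every completion. It is N.
That leaves exactly one tagging: C N R R A A N.
Checking: rule 1 ok; rule 2 ok; rule 3 ok; rule 4 ok; rule 5 ok.

C N R R A A N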